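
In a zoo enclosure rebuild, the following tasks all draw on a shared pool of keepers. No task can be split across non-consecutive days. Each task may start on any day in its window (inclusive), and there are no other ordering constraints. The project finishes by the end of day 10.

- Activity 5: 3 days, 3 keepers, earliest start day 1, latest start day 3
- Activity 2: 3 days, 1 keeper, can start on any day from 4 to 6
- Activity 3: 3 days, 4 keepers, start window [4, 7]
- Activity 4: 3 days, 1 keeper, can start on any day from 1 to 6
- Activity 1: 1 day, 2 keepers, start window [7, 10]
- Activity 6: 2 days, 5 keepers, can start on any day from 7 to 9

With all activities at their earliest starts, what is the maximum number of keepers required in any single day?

7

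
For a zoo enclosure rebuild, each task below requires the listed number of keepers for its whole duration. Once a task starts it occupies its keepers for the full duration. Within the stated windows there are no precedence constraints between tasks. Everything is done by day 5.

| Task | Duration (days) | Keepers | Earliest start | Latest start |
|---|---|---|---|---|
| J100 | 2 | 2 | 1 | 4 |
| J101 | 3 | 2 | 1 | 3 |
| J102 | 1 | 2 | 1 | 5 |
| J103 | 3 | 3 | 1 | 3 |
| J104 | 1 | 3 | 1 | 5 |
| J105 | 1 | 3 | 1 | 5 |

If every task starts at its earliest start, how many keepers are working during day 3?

At early start, day 3 has: J101, J103.
Demand: 2 + 3 = 5.

5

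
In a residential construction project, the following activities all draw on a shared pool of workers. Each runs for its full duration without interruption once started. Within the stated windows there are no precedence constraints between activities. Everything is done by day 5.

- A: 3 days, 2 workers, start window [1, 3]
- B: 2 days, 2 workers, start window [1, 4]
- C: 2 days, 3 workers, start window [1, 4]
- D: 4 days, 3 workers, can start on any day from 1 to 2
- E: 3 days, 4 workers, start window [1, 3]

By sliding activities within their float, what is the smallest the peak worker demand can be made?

Early-start (A@1, B@1, C@1, D@1, E@1) gives peak 14: d1:14  d2:14  d3:9  d4:3  d5:0.
Shift B→4, E→3.
Schedule A@1, B@4, C@1, D@1, E@3: d1:8  d2:8  d3:9  d4:9  d5:6 — peak 9.

9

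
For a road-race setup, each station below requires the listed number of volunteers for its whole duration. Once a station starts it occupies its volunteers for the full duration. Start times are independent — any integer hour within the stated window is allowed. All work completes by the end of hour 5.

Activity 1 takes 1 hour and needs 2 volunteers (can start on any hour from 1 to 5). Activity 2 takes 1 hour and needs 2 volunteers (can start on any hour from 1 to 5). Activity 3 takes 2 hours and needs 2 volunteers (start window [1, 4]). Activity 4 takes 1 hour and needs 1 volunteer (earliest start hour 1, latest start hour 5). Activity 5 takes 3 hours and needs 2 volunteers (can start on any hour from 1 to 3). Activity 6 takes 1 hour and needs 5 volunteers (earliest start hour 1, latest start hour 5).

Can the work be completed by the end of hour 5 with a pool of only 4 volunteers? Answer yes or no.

The minimum achievable peak is 5; 4 < 5, so no feasible schedule stays within the cap.

no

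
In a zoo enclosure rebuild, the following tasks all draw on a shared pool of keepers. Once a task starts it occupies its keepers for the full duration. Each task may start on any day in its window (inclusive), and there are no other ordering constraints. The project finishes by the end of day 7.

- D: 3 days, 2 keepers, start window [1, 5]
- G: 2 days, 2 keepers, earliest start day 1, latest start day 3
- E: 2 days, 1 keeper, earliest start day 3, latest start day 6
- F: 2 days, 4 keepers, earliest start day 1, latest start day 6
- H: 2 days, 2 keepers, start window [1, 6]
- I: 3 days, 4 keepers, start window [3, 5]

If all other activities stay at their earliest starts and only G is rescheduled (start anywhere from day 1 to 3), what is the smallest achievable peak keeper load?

9

G@1: d1:10  d2:10  d3:7  d4:5  d5:4  d6:0  d7:0 → peak 10
G@2: d1:8  d2:10  d3:9  d4:5  d5:4  d6:0  d7:0 → peak 10
G@3: d1:8  d2:8  d3:9  d4:7  d5:4  d6:0  d7:0 → peak 9
Best is G@3, peak 9.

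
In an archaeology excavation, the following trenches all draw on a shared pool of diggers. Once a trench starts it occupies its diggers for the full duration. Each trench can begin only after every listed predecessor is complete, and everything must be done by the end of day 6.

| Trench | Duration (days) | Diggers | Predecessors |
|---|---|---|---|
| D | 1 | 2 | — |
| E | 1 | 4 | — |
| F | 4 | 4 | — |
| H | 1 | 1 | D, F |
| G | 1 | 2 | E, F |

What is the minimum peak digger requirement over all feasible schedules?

Early-start (D@1, E@1, F@1, H@5, G@5) gives peak 10: d1:10  d2:4  d3:4  d4:4  d5:3  d6:0.
Shift F→2, H→6, G→6.
Schedule D@1, E@1, F@2, H@6, G@6: d1:6  d2:4  d3:4  d4:4  d5:4  d6:3 — peak 6.

6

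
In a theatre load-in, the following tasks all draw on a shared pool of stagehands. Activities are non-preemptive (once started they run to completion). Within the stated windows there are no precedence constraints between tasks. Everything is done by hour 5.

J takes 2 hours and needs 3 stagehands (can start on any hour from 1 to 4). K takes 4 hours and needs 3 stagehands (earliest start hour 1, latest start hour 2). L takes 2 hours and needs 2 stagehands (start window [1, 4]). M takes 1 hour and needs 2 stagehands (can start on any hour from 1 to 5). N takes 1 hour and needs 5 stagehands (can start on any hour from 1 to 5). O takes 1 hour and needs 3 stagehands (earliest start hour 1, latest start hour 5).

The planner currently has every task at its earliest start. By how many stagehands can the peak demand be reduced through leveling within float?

Early-start peak: h1:18  h2:8  h3:3  h4:3  h5:0 ⇒ 18.
Leveled (J@1, K@1, L@4, M@4, N@5, O@3): h1:6  h2:6  h3:6  h4:7  h5:7 ⇒ 7.
Reduction 18 − 7 = 11.

11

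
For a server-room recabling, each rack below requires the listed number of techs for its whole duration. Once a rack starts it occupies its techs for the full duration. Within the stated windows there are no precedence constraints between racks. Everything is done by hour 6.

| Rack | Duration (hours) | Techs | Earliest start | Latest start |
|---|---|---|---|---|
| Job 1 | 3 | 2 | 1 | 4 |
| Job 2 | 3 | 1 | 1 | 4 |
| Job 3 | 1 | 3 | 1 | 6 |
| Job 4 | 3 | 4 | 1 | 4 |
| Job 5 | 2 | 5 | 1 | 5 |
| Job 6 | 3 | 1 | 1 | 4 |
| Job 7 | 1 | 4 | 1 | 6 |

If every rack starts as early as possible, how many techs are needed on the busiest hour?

Early-start schedule: Job 1@1, Job 2@1, Job 3@1, Job 4@1, Job 5@1, Job 6@1, Job 7@1.
Load per hour: hour 1: 20, hour 2: 13, hour 3: 8, hour 4: 0, hour 5: 0, hour 6: 0.
Peak is 20.

20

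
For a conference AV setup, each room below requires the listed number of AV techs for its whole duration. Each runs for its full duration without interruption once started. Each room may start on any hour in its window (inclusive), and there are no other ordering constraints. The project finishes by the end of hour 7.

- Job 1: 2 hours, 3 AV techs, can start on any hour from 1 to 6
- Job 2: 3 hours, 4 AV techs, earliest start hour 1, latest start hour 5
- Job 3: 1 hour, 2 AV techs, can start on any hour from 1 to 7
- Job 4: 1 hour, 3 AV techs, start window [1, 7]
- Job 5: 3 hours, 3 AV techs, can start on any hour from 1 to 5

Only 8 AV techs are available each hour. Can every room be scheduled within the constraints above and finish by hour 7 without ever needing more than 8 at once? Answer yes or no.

Schedule Job 1@1, Job 2@4, Job 3@3, Job 4@7, Job 5@1: h1:6  h2:6  h3:5  h4:4  h5:4  h6:4  h7:3 — peak 6 ≤ 8.

yes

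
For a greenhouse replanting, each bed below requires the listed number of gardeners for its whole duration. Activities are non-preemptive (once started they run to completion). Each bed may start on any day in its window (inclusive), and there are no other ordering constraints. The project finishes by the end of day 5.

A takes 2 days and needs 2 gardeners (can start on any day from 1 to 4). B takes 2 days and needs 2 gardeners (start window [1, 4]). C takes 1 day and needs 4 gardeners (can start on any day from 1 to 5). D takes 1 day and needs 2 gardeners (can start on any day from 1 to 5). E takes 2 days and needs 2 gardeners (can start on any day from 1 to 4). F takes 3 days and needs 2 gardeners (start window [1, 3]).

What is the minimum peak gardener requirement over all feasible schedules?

6

Early-start (A@1, B@1, C@1, D@1, E@1, F@1) gives peak 14: d1:14  d2:8  d3:2  d4:0  d5:0.
Shift C→3, E→4, F→2.
Schedule A@1, B@1, C@3, D@1, E@4, F@2: d1:6  d2:6  d3:6  d4:4  d5:2 — peak 6.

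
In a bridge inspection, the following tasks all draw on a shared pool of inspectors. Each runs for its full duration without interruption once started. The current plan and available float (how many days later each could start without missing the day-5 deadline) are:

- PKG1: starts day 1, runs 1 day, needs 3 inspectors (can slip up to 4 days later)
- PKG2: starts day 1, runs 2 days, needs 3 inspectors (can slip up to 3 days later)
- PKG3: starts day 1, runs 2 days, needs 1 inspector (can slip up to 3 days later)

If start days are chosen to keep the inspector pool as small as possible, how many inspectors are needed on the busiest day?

Early-start (PKG1@1, PKG2@1, PKG3@1) gives peak 7: d1:7  d2:4  d3:0  d4:0  d5:0.
Shift PKG2→2, PKG3→4.
Schedule PKG1@1, PKG2@2, PKG3@4: d1:3  d2:3  d3:3  d4:1  d5:1 — peak 3.
Total inspector-days = 11 over 5 days ⇒ peak ≥ ⌈11/5⌉ = 3, so 3 is optimal.

3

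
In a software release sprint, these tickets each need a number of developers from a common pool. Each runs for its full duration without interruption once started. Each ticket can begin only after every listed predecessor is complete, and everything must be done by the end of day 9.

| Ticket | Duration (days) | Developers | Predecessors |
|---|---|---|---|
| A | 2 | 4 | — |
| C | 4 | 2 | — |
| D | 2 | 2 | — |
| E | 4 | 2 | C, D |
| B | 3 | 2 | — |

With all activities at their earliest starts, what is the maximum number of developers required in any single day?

Early-start schedule: A@1, C@1, D@1, E@5, B@1.
Load per day: day 1: 10, day 2: 10, day 3: 4, day 4: 2, day 5: 2, day 6: 2, day 7: 2, day 8: 2, day 9: 0.
Peak is 10.

10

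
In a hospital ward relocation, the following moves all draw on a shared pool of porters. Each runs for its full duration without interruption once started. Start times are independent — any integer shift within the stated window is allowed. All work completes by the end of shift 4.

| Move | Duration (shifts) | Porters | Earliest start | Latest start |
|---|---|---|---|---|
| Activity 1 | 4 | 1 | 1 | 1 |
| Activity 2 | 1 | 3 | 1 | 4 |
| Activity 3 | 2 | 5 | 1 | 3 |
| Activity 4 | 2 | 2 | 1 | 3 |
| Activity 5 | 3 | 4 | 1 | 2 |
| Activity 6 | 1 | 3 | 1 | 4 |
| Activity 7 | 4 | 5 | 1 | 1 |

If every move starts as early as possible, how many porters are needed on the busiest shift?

23

Early-start schedule: Activity 1@1, Activity 2@1, Activity 3@1, Activity 4@1, Activity 5@1, Activity 6@1, Activity 7@1.
Load per shift: shift 1: 23, shift 2: 17, shift 3: 10, shift 4: 6.
Peak is 23.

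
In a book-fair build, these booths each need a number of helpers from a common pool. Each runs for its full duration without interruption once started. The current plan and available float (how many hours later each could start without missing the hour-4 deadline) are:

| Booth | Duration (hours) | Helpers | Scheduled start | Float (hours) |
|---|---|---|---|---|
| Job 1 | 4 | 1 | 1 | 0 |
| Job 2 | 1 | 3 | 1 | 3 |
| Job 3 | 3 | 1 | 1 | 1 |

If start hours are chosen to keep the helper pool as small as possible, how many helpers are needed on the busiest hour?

4

Early-start (Job 1@1, Job 2@1, Job 3@1) gives peak 5: h1:5  h2:2  h3:2  h4:1.
Shift Job 3→2.
Schedule Job 1@1, Job 2@1, Job 3@2: h1:4  h2:2  h3:2  h4:2 — peak 4.
No arrangement of the 8 feasible schedules does better.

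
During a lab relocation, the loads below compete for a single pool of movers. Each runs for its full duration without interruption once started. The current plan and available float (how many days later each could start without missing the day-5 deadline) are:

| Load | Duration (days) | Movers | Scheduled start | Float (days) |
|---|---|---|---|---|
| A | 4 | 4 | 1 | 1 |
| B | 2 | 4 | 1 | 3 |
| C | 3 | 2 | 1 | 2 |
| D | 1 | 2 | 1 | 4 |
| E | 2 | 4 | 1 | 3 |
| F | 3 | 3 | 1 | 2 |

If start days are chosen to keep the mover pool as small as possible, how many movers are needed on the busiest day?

Early-start (A@1, B@1, C@1, D@1, E@1, F@1) gives peak 19: d1:19  d2:17  d3:9  d4:4  d5:0.
Shift D→3, E→4, F→3.
Schedule A@1, B@1, C@1, D@3, E@4, F@3: d1:10  d2:10  d3:11  d4:11  d5:7 — peak 11.

11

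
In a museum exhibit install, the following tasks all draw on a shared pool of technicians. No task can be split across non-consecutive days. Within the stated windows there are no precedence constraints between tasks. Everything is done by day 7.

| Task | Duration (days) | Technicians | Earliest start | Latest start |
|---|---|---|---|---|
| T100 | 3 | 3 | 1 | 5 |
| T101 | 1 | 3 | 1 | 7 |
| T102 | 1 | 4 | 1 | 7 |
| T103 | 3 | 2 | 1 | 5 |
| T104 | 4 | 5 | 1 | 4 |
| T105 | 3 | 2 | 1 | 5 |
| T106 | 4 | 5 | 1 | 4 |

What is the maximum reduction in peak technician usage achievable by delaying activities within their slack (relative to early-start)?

13

Early-start peak: d1:24  d2:17  d3:17  d4:10  d5:0  d6:0  d7:0 ⇒ 24.
Leveled (T100@1, T101@1, T102@2, T103@1, T104@4, T105@1, T106@4): d1:10  d2:11  d3:7  d4:10  d5:10  d6:10  d7:10 ⇒ 11.
Reduction 24 − 11 = 13.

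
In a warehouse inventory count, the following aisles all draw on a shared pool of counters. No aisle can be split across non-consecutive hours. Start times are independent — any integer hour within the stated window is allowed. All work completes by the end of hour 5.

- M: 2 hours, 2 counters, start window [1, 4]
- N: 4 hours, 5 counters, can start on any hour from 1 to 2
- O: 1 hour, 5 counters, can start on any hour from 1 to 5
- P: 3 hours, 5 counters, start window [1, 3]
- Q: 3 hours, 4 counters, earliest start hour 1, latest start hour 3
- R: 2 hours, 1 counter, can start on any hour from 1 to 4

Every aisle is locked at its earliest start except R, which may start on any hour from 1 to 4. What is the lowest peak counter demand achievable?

21

R@1: h1:22  h2:17  h3:14  h4:5  h5:0 → peak 22
R@2: h1:21  h2:17  h3:15  h4:5  h5:0 → peak 21
R@3: h1:21  h2:16  h3:15  h4:6  h5:0 → peak 21
R@4: h1:21  h2:16  h3:14  h4:6  h5:1 → peak 21
Best is R@2, peak 21.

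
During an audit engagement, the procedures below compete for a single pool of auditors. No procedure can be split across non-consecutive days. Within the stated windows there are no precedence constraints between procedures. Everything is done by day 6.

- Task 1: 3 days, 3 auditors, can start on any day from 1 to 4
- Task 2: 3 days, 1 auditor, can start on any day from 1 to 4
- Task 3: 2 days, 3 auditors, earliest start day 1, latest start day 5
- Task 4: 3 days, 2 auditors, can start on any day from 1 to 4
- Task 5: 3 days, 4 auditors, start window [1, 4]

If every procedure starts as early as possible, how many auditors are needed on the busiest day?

Early-start schedule: Task 1@1, Task 2@1, Task 3@1, Task 4@1, Task 5@1.
Load per day: day 1: 13, day 2: 13, day 3: 10, day 4: 0, day 5: 0, day 6: 0.
Peak is 13.

13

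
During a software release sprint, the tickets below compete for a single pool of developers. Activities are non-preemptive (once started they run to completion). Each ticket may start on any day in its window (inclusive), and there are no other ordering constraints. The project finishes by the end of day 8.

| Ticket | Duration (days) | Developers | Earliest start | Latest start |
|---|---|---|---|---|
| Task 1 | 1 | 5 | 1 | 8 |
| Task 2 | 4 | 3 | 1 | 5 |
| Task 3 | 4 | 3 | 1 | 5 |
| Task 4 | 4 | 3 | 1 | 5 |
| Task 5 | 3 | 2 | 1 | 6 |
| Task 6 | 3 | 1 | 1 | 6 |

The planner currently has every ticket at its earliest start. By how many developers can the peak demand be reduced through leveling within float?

Early-start peak: d1:17  d2:12  d3:12  d4:9  d5:0  d6:0  d7:0  d8:0 ⇒ 17.
Leveled (Task 1@1, Task 2@1, Task 3@2, Task 4@5, Task 5@2, Task 6@5): d1:8  d2:8  d3:8  d4:8  d5:7  d6:4  d7:4  d8:3 ⇒ 8.
Reduction 17 − 8 = 9.

9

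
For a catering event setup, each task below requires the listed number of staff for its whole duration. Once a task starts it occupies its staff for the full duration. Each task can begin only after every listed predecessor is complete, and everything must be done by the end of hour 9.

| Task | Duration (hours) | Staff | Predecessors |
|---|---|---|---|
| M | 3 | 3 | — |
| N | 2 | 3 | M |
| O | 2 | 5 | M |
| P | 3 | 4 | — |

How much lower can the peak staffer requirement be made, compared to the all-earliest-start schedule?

1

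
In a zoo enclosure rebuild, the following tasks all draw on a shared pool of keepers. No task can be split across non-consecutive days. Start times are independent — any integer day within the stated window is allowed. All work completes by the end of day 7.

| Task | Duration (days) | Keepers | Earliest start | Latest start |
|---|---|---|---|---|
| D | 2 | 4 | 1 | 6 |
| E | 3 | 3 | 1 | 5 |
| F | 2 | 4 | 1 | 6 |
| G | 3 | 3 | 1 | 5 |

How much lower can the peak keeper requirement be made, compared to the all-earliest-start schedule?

8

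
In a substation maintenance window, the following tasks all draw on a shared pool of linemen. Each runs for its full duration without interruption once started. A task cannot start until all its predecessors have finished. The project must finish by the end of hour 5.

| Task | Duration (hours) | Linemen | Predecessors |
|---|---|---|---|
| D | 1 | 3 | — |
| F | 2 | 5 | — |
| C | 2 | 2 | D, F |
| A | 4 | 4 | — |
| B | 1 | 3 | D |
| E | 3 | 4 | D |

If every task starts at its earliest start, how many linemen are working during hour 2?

At early start, hour 2 has: F, A, B, E.
Demand: 5 + 4 + 3 + 4 = 16.

16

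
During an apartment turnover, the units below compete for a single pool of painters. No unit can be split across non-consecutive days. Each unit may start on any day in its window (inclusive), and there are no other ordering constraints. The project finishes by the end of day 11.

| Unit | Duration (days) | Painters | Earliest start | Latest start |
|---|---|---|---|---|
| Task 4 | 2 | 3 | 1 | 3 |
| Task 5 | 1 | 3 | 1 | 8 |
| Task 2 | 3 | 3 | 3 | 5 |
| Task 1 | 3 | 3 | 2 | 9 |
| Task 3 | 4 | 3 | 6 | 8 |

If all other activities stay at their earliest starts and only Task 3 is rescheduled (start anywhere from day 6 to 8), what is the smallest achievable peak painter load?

6

Task 3@6: d1:6  d2:6  d3:6  d4:6  d5:3  d6:3  d7:3  d8:3  d9:3  d10:0  d11:0 → peak 6
Task 3@7: d1:6  d2:6  d3:6  d4:6  d5:3  d6:0  d7:3  d8:3  d9:3  d10:3  d11:0 → peak 6
Task 3@8: d1:6  d2:6  d3:6  d4:6  d5:3  d6:0  d7:0  d8:3  d9:3  d10:3  d11:3 → peak 6
Best is Task 3@6, peak 6.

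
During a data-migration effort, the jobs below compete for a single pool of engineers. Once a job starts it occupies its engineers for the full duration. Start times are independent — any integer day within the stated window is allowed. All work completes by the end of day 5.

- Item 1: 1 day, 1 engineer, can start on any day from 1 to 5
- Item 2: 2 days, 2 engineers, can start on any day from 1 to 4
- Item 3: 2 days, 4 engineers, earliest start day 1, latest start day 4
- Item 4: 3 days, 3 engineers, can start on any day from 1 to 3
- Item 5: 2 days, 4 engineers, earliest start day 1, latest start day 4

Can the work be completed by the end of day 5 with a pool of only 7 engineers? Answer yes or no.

yes

Schedule Item 1@1, Item 2@1, Item 3@1, Item 4@3, Item 5@3: d1:7  d2:6  d3:7  d4:7  d5:3 — peak 7 ≤ 7.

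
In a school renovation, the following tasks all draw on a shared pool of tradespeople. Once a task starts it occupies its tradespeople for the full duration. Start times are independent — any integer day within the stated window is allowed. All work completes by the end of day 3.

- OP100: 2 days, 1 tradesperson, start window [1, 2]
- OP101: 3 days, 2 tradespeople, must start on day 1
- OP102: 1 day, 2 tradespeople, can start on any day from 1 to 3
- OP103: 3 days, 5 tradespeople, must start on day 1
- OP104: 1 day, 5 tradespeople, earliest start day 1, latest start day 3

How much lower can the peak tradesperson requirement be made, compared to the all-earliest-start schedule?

Early-start peak: d1:15  d2:8  d3:7 ⇒ 15.
Leveled (OP100@1, OP101@1, OP102@1, OP103@1, OP104@3): d1:10  d2:8  d3:12 ⇒ 12.
Reduction 15 − 12 = 3.

3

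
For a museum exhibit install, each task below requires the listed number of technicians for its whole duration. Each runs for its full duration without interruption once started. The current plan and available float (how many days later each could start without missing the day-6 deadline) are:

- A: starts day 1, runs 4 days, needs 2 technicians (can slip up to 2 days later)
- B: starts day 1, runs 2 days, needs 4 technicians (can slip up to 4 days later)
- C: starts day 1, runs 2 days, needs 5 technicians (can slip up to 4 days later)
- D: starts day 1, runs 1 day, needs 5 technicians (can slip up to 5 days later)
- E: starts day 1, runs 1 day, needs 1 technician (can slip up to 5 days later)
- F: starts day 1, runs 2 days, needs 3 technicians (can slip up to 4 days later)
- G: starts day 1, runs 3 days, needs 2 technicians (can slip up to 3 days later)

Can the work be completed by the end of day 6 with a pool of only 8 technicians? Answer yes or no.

yes

Schedule A@1, B@1, C@4, D@6, E@3, F@5, G@1: d1:8  d2:8  d3:5  d4:7  d5:8  d6:8 — peak 8 ≤ 8.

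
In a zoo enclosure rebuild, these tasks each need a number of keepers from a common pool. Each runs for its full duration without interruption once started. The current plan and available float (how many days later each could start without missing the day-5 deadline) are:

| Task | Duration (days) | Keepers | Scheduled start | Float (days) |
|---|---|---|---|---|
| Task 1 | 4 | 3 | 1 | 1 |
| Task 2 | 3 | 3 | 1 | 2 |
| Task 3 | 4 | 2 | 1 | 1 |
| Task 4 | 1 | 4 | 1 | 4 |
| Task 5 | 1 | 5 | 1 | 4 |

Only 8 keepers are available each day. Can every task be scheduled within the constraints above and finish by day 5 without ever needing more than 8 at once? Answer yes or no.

yes

Schedule Task 1@1, Task 2@2, Task 3@2, Task 4@1, Task 5@5: d1:7  d2:8  d3:8  d4:8  d5:7 — peak 8 ≤ 8.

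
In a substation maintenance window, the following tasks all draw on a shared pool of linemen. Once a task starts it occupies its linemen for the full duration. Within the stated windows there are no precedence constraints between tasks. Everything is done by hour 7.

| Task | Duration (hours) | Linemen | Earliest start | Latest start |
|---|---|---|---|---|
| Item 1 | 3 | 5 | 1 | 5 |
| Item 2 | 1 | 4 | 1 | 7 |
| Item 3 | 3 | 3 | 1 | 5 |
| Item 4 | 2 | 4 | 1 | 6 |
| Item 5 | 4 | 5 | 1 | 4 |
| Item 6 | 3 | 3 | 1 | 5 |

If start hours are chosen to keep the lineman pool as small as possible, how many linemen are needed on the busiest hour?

Early-start (Item 1@1, Item 2@1, Item 3@1, Item 4@1, Item 5@1, Item 6@1) gives peak 24: h1:24  h2:20  h3:16  h4:5  h5:0  h6:0  h7:0.
Shift Item 2→4, Item 3→5, Item 4→5, Item 6→5.
Schedule Item 1@1, Item 2@4, Item 3@5, Item 4@5, Item 5@1, Item 6@5: h1:10  h2:10  h3:10  h4:9  h5:10  h6:10  h7:6 — peak 10.
Total lineman-hours = 65 over 7 hours ⇒ peak ≥ ⌈65/7⌉ = 10, so 10 is optimal.

10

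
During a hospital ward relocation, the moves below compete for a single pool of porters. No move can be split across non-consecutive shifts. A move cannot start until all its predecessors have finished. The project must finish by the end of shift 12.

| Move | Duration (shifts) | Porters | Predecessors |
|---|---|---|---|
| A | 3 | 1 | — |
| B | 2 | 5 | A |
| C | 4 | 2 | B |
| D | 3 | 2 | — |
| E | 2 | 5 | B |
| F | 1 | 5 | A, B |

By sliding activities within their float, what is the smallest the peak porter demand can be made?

5

Early-start (A@1, B@4, C@6, D@1, E@6, F@6) gives peak 12: s1:3  s2:3  s3:3  s4:5  s5:5  s6:12  s7:7  s8:2  s9:2  s10:0  s11:0  s12:0.
Shift E→10, F→12.
Schedule A@1, B@4, C@6, D@1, E@10, F@12: s1:3  s2:3  s3:3  s4:5  s5:5  s6:2  s7:2  s8:2  s9:2  s10:5  s11:5  s12:5 — peak 5.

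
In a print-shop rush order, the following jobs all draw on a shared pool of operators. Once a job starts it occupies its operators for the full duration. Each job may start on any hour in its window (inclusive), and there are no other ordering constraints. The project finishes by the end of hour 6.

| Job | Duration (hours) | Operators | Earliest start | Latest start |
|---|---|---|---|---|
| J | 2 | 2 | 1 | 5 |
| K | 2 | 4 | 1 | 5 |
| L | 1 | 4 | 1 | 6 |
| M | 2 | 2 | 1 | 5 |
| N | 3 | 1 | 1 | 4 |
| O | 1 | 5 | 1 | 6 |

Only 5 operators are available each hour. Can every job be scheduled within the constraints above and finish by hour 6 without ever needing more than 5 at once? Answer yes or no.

yes

Schedule J@1, K@3, L@5, M@1, N@1, O@6: h1:5  h2:5  h3:5  h4:4  h5:4  h6:5 — peak 5 ≤ 5.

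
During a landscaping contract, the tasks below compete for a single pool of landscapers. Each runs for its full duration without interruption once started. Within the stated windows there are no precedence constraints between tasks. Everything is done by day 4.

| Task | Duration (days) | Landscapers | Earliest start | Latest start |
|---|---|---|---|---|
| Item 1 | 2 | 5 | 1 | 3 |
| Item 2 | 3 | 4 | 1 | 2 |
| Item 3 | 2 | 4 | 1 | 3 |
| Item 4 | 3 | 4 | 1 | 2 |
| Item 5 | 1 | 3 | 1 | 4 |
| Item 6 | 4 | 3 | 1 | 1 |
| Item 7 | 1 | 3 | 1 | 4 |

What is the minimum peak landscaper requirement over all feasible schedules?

Early-start (Item 1@1, Item 2@1, Item 3@1, Item 4@1, Item 5@1, Item 6@1, Item 7@1) gives peak 26: d1:26  d2:20  d3:11  d4:3.
Shift Item 3→3, Item 5→4, Item 7→4.
Schedule Item 1@1, Item 2@1, Item 3@3, Item 4@1, Item 5@4, Item 6@1, Item 7@4: d1:16  d2:16  d3:15  d4:13 — peak 16.

16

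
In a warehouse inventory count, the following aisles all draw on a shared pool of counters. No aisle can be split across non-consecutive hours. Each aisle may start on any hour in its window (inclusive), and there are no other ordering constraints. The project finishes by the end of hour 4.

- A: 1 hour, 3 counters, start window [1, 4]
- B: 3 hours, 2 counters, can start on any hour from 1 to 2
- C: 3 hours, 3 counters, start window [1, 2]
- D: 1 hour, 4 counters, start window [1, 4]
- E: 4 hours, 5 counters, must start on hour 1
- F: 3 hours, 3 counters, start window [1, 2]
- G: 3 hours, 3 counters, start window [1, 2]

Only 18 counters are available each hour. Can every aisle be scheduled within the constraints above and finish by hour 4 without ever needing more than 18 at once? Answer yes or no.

Schedule A@1, B@1, C@1, D@4, E@1, F@1, G@2: h1:16  h2:16  h3:16  h4:12 — peak 16 ≤ 18.

yes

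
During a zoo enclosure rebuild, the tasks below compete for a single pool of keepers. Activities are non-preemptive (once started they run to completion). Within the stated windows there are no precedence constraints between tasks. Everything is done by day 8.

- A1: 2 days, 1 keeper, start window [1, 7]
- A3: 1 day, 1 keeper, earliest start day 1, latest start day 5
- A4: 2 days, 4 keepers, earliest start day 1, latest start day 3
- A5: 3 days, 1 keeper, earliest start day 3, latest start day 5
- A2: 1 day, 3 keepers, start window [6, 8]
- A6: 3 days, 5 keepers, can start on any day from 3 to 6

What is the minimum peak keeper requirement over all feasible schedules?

6

Schedule A1@1, A3@1, A4@1, A5@3, A2@6, A6@3: d1:6  d2:5  d3:6  d4:6  d5:6  d6:3  d7:0  d8:0 — peak 6.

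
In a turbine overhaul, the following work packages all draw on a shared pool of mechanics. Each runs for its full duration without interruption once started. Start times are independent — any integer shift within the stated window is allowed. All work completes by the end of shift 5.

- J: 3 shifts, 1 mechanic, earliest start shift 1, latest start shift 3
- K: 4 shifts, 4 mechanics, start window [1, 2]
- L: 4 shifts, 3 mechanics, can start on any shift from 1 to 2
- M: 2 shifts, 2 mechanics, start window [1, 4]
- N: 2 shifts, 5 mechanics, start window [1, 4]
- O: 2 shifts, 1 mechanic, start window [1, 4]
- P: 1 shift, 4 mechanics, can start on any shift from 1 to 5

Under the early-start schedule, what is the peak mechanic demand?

Early-start schedule: J@1, K@1, L@1, M@1, N@1, O@1, P@1.
Load per shift: shift 1: 20, shift 2: 16, shift 3: 8, shift 4: 7, shift 5: 0.
Peak is 20.

20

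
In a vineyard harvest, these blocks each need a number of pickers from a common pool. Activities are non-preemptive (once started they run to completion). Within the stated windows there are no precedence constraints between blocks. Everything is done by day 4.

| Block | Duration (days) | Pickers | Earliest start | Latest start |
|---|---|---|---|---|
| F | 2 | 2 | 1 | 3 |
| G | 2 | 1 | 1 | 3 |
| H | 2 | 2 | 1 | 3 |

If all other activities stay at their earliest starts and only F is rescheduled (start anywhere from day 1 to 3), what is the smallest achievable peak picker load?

3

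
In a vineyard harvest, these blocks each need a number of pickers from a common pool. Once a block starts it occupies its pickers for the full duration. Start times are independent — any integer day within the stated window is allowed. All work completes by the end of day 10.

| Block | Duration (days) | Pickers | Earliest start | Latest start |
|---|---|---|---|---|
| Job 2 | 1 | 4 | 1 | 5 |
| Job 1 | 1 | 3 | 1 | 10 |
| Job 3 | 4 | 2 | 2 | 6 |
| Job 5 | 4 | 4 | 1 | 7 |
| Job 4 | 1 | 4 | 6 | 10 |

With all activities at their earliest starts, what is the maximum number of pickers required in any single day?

11

Early-start schedule: Job 2@1, Job 1@1, Job 3@2, Job 5@1, Job 4@6.
Load per day: day 1: 11, day 2: 6, day 3: 6, day 4: 6, day 5: 2, day 6: 4, day 7: 0, day 8: 0, day 9: 0, day 10: 0.
Peak is 11.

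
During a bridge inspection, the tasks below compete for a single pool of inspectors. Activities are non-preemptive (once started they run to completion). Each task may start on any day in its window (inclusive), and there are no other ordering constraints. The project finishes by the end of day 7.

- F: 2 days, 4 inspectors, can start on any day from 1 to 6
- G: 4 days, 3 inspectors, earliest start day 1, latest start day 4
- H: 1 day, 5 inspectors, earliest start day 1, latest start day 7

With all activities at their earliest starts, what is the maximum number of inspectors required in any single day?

12

Early-start schedule: F@1, G@1, H@1.
Load per day: day 1: 12, day 2: 7, day 3: 3, day 4: 3, day 5: 0, day 6: 0, day 7: 0.
Peak is 12.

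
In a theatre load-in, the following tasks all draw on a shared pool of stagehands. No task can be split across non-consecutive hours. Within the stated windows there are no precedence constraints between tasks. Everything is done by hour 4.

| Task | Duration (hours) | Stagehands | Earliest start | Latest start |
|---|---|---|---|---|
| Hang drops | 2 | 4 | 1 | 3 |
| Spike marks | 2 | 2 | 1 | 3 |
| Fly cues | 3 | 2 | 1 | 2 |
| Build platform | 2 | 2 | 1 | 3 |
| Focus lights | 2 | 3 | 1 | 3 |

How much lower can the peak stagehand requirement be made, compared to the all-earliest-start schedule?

Early-start peak: h1:13  h2:13  h3:2  h4:0 ⇒ 13.
Leveled (Hang drops@1, Spike marks@1, Fly cues@1, Build platform@3, Focus lights@3): h1:8  h2:8  h3:7  h4:5 ⇒ 8.
Reduction 13 − 8 = 5.

5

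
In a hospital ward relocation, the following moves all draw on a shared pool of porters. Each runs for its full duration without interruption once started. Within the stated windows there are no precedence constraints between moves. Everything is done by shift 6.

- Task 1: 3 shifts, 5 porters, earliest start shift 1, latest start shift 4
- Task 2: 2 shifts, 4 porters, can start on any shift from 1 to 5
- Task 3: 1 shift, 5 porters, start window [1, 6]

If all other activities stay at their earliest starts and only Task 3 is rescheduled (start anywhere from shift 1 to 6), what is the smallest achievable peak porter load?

Task 3@1: s1:14  s2:9  s3:5  s4:0  s5:0  s6:0 → peak 14
Task 3@2: s1:9  s2:14  s3:5  s4:0  s5:0  s6:0 → peak 14
Task 3@3: s1:9  s2:9  s3:10  s4:0  s5:0  s6:0 → peak 10
Task 3@4: s1:9  s2:9  s3:5  s4:5  s5:0  s6:0 → peak 9
Task 3@5: s1:9  s2:9  s3:5  s4:0  s5:5  s6:0 → peak 9
Task 3@6: s1:9  s2:9  s3:5  s4:0  s5:0  s6:5 → peak 9
Best is Task 3@4, peak 9.

9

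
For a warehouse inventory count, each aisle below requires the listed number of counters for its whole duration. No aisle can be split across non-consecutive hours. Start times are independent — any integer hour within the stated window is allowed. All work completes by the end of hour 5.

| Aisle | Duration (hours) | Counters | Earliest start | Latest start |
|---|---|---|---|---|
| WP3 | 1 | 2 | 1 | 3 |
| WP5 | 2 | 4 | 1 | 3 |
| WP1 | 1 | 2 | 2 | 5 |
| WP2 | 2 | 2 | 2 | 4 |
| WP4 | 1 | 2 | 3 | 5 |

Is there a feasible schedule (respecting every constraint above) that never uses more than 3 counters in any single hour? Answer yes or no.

Total counter-hours = 18; over 5 hours the average is 18/5 > 3, so some hour must exceed 3.

no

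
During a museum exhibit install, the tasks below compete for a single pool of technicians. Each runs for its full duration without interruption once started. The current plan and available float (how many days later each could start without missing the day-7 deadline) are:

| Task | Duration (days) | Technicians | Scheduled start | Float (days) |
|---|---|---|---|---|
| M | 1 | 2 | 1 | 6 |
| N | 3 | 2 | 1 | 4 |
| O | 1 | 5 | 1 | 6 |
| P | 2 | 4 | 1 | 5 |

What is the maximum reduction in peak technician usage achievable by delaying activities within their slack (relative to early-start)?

Early-start peak: d1:13  d2:6  d3:2  d4:0  d5:0  d6:0  d7:0 ⇒ 13.
Leveled (M@1, N@1, O@4, P@5): d1:4  d2:2  d3:2  d4:5  d5:4  d6:4  d7:0 ⇒ 5.
Reduction 13 − 5 = 8.

8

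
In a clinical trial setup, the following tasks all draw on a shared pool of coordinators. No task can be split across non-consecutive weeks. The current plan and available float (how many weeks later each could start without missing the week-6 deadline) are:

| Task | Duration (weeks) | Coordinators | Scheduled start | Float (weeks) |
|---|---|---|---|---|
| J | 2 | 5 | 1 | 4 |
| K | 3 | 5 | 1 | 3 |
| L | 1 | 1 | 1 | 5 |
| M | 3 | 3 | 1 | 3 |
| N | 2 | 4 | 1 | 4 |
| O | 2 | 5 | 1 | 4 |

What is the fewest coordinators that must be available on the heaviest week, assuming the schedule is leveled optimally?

Early-start (J@1, K@1, L@1, M@1, N@1, O@1) gives peak 23: w1:23  w2:22  w3:8  w4:0  w5:0  w6:0.
Shift L→3, M→4, N→3, O→5.
Schedule J@1, K@1, L@3, M@4, N@3, O@5: w1:10  w2:10  w3:10  w4:7  w5:8  w6:8 — peak 10.

10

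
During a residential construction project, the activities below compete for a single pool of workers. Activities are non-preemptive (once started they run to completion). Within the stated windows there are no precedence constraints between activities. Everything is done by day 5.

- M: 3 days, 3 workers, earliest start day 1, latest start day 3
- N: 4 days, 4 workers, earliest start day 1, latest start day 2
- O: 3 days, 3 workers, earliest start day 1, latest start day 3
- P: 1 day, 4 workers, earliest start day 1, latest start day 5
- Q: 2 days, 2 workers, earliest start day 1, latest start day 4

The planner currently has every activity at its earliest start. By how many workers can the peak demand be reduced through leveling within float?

6

Early-start peak: d1:16  d2:12  d3:10  d4:4  d5:0 ⇒ 16.
Leveled (M@1, N@1, O@1, P@4, Q@4): d1:10  d2:10  d3:10  d4:10  d5:2 ⇒ 10.
Reduction 16 − 10 = 6.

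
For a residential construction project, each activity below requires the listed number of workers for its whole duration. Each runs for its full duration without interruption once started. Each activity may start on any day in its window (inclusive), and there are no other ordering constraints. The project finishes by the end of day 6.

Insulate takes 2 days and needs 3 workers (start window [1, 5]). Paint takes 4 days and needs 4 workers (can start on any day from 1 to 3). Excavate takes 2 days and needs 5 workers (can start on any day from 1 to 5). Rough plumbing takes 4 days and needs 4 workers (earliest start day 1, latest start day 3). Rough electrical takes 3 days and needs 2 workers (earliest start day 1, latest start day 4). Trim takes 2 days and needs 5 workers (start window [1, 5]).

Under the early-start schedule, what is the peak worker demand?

Early-start schedule: Insulate@1, Paint@1, Excavate@1, Rough plumbing@1, Rough electrical@1, Trim@1.
Load per day: day 1: 23, day 2: 23, day 3: 10, day 4: 8, day 5: 0, day 6: 0.
Peak is 23.

23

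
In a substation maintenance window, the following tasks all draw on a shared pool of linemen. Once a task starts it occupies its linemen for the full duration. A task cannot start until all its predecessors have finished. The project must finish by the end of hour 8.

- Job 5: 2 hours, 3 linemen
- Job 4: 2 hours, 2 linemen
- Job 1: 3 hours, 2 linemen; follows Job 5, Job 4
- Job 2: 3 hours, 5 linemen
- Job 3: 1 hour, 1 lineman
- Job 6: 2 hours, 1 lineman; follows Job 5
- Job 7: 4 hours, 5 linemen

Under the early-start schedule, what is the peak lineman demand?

16

Early-start schedule: Job 5@1, Job 4@1, Job 1@3, Job 2@1, Job 3@1, Job 6@3, Job 7@1.
Load per hour: hour 1: 16, hour 2: 15, hour 3: 13, hour 4: 8, hour 5: 2, hour 6: 0, hour 7: 0, hour 8: 0.
Peak is 16.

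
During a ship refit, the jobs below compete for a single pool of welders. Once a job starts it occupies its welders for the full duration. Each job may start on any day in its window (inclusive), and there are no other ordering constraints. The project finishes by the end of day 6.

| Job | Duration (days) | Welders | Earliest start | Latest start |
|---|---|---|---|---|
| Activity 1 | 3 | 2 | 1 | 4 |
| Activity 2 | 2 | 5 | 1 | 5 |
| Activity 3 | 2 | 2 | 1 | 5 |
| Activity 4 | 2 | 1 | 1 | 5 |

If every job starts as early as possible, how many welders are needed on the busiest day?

Early-start schedule: Activity 1@1, Activity 2@1, Activity 3@1, Activity 4@1.
Load per day: day 1: 10, day 2: 10, day 3: 2, day 4: 0, day 5: 0, day 6: 0.
Peak is 10.

10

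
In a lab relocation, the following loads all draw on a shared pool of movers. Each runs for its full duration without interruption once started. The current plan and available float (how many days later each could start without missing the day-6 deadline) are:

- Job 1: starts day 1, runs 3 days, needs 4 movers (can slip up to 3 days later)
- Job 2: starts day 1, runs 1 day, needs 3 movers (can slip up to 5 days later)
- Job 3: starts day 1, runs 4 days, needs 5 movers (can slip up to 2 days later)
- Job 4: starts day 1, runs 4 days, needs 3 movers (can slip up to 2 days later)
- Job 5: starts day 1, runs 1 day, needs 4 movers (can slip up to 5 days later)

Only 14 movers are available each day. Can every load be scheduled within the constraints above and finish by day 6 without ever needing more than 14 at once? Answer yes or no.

yes

Schedule Job 1@1, Job 2@1, Job 3@1, Job 4@2, Job 5@4: d1:12  d2:12  d3:12  d4:12  d5:3  d6:0 — peak 12 ≤ 14.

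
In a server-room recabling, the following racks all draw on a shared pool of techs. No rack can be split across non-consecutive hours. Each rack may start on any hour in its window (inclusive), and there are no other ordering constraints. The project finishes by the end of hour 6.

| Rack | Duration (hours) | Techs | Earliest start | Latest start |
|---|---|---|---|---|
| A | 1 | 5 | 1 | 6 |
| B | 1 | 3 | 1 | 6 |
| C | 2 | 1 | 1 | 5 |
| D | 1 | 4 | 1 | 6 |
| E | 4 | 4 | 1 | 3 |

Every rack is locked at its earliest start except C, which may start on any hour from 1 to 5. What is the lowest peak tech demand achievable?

16

C@1: h1:17  h2:5  h3:4  h4:4  h5:0  h6:0 → peak 17
C@2: h1:16  h2:5  h3:5  h4:4  h5:0  h6:0 → peak 16
C@3: h1:16  h2:4  h3:5  h4:5  h5:0  h6:0 → peak 16
C@4: h1:16  h2:4  h3:4  h4:5  h5:1  h6:0 → peak 16
C@5: h1:16  h2:4  h3:4  h4:4  h5:1  h6:1 → peak 16
Best is C@2, peak 16.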